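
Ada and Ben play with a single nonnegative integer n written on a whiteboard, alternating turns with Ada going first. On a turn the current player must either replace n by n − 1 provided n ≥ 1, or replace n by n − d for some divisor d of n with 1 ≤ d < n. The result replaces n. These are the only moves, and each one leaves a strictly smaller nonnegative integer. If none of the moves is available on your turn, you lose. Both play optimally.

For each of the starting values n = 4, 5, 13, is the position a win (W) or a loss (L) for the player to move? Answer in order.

Classify positions by backward induction: terminal positions (no move available) are L. From any other position, the mover wins iff some move reaches an L.
n=0: no move → L
n=1: reaches L-position 0 → W
n=2: only reaches 1(W), which is W → L
n=3: reaches L-position 2 → W
n=4: reaches L-position 2 → W
n=5: only reaches 4(W), which is W → L
n=6: reaches L-position 5 → W
n=7: only reaches 6(W), which is W → L
n=8: reaches L-position 7 → W
n=9: only reaches 6(W), 8(W), all W → L
n=10: reaches L-position 5 → W
n=11: only reaches 10(W), which is W → L
n=12: reaches L-position 9 → W
n=13: only reaches 12(W), which is W → L

4: W, 5: L, 13: L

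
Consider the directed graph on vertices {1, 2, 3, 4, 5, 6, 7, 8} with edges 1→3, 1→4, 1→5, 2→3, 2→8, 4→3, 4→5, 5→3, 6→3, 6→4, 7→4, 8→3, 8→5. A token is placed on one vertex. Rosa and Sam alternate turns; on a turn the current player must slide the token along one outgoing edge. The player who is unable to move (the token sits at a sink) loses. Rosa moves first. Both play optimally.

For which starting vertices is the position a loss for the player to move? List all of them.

3, 7

Classify positions by backward induction: terminal positions (no move available) are L. From any other position, the mover wins iff some move reaches an L.
Every edge goes from a vertex to one that appears earlier in the order 3, 5, 8, 4, 6, 2, 7, 1, so processing vertices in that order labels each vertex after all of its successors.
3: no outgoing edge → L
5: reaches L-position 3 → W
8: reaches L-position 3 → W
4: reaches L-position 3 → W
6: reaches L-position 3 → W
2: reaches L-position 3 → W
7: only reaches 4(W), which is W → L
1: reaches L-position 3 → W
The losing starting vertices are exactly the entries labelled L in this table (2 of them).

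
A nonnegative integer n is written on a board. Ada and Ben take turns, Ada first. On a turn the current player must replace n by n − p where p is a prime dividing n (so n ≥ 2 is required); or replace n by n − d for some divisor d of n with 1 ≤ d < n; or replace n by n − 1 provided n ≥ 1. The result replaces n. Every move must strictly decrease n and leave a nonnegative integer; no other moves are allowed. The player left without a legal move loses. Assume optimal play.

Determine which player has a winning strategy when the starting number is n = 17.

Classify positions by backward induction: terminal positions (no move available) are L. From any other position, the mover wins iff some move reaches an L.
n=0: no move → L
n=1: W (go to 0, an L position)
n=2: W (go to 0, an L position)
n=3: W (go to 0, an L position)
n=4: L (options 2(W), 3(W) are all W)
n=5: W (go to 0, an L position)
n=6: W (go to 4, an L position)
n=7: W (go to 0, an L position)
n=8: W (go to 4, an L position)
n=9: L (options 6(W), 8(W) are all W)
n=10: W (go to 9, an L position)
n=11: W (go to 0, an L position)
n=12: W (go to 9, an L position)
n=13: W (go to 0, an L position)
n=14: L (options 7(W), 12(W), 13(W) are all W)
n=15: W (go to 14, an L position)
n=16: W (go to 14, an L position)
n=17: W (go to 0, an L position)
From 17 Ada can move to 0, reaching an L position.

Ada wins.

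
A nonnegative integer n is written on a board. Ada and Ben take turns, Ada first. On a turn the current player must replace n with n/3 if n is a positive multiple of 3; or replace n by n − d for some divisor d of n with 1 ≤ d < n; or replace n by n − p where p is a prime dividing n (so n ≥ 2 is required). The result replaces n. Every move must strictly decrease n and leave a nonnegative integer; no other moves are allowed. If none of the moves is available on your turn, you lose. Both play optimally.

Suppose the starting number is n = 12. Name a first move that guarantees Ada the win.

Move to 4.

Build the W/L table. Terminal = L. A non-terminal position is W if it has a move to some L; otherwise it is L.
n=0: no move → L
n=1: no move → L
n=2: reaches L-position 0 → W
n=3: reaches L-position 0 → W
n=4: only reaches 2(W), 3(W), all W → L
n=5: reaches L-position 0 → W
n=6: reaches L-position 4 → W
n=7: reaches L-position 0 → W
n=8: reaches L-position 4 → W
n=9: only reaches 3(W), 6(W), 8(W), all W → L
n=10: reaches L-position 9 → W
n=11: reaches L-position 0 → W
n=12: reaches L-position 4 → W
From 12, the L positions reachable in one move are: 4, 9. Any move reaching one of these is winning.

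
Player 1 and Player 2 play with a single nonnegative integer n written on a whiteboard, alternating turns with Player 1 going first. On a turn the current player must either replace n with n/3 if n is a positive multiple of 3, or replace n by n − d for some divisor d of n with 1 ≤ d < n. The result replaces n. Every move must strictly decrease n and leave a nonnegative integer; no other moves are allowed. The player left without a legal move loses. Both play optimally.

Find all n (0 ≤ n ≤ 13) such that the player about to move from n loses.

0, 1, 4, 7, 9, 11, 13

Label each position W (a win for the player to move) or L (a loss). A position with no legal move is L; any other position is W exactly when some move reaches an L, and L when every move reaches a W.
n=0: no move → L
n=1: no move → L
n=2: can move to 1, which is L ⇒ W
n=3: can move to 1, which is L ⇒ W
n=4: moves to 2(W), 3(W); every one is W ⇒ L
n=5: can move to 4, which is L ⇒ W
n=6: can move to 4, which is L ⇒ W
n=7: the only move is to 6(W), a W ⇒ L
n=8: can move to 4, which is L ⇒ W
n=9: moves to 3(W), 6(W), 8(W); every one is W ⇒ L
n=10: can move to 9, which is L ⇒ W
n=11: the only move is to 10(W), a W ⇒ L
n=12: can move to 4, which is L ⇒ W
n=13: the only move is to 12(W), a W ⇒ L
Reading off the rows marked L gives the requested list; there are 7 such values of n.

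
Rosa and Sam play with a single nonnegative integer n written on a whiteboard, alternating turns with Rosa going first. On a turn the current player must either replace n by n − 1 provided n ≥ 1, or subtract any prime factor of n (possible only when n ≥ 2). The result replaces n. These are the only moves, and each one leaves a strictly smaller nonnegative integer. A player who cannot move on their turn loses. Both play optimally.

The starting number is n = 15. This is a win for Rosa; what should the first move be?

Compute win/loss labels from the base case upward. A position with no move is L. Any other position is W if it can reach an L in one move, else L.
n=0: no move → L
n=1: reaches L-position 0 → W
n=2: reaches L-position 0 → W
n=3: reaches L-position 0 → W
n=4: only reaches 2(W), 3(W), all W → L
n=5: reaches L-position 0 → W
n=6: reaches L-position 4 → W
n=7: reaches L-position 0 → W
n=8: only reaches 6(W), 7(W), all W → L
n=9: reaches L-position 8 → W
n=10: reaches L-position 8 → W
n=11: reaches L-position 0 → W
n=12: only reaches 9(W), 10(W), 11(W), all W → L
n=13: reaches L-position 0 → W
n=14: reaches L-position 12 → W
n=15: reaches L-position 12 → W
From 15, the L positions reachable in one move are: 12.

Move to 12.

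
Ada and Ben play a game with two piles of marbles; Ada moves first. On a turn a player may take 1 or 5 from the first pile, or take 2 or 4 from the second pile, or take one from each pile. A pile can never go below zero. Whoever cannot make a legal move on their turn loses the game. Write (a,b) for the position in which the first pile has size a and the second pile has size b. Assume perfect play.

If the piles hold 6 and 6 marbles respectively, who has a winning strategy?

Label each position W (a win for the player to move) or L (a loss). A position with no legal move is L; any other position is W exactly when some move reaches an L, and L when every move reaches a W.
No move ever increases a pile, so every position that can arise here has a ≤ 6 and b ≤ 6; it is enough to label the cells with 0 ≤ a ≤ 6 and 0 ≤ b ≤ 6.
Every move lowers a or b (never raises either), so fill the grid row by row in increasing a, and left to right within a row: each cell's successors are then already labelled.
      b=0  b=1  b=2  b=3  b=4  b=5  b=6
a=0:    L    L    W    W    W    W    L
a=1:    W    W    W    L    L    W    W
a=2:    L    L    W    W    W    W    L
a=3:    W    W    W    L    L    W    W
a=4:    L    L    W    W    W    W    L
a=5:    W    W    W    L    L    W    W
a=6:    L    L    W    W    W    W    L
Cells with no legal move (terminal, hence L): (0,0), (0,1).
The remaining L cells, each justified by listing all of its moves:
(0,6): moves to (0,4)(W), (0,2)(W); every one is W ⇒ L
(1,3): moves to (0,3)(W), (1,1)(W), (0,2)(W); every one is W ⇒ L
(1,4): moves to (0,4)(W), (1,2)(W), (1,0)(W), (0,3)(W); every one is W ⇒ L
(2,0): the only move is to (1,0)(W), a W ⇒ L
(2,1): moves to (1,1)(W), (1,0)(W); every one is W ⇒ L
(2,6): moves to (1,6)(W), (2,4)(W), (2,2)(W), (1,5)(W); every one is W ⇒ L
(3,3): moves to (2,3)(W), (3,1)(W), (2,2)(W); every one is W ⇒ L
(3,4): moves to (2,4)(W), (3,2)(W), (3,0)(W), (2,3)(W); every one is W ⇒ L
(4,0): the only move is to (3,0)(W), a W ⇒ L
(4,1): moves to (3,1)(W), (3,0)(W); every one is W ⇒ L
(4,6): moves to (3,6)(W), (4,4)(W), (4,2)(W), (3,5)(W); every one is W ⇒ L
(5,3): moves to (4,3)(W), (0,3)(W), (5,1)(W), (4,2)(W); every one is W ⇒ L
(5,4): moves to (4,4)(W), (0,4)(W), (5,2)(W), (5,0)(W), (4,3)(W); every one is W ⇒ L
(6,0): moves to (5,0)(W), (1,0)(W); every one is W ⇒ L
(6,1): moves to (5,1)(W), (1,1)(W), (5,0)(W); every one is W ⇒ L
(6,6): moves to (5,6)(W), (1,6)(W), (6,4)(W), (6,2)(W), (5,5)(W); every one is W ⇒ L
Every other cell has at least one move into one of the L cells above, so it is W.
The starting position (6,6) is L: whatever Ada does, the opponent receives a W position.

Ben wins.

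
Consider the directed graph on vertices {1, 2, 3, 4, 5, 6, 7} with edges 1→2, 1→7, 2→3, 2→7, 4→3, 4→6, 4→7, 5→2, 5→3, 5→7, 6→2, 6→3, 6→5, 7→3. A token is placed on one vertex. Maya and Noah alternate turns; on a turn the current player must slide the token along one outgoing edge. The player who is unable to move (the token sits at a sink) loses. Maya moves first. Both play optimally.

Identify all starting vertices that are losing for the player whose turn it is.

1, 3

Positions with no move are L. A position that does have a move is losing for the player to move precisely when every available move leads to a winning position for the opponent. Fill in the labels:
Every edge goes from a vertex to one that appears earlier in the order 3, 7, 2, 5, 6, 4, 1, so processing vertices in that order labels each vertex after all of its successors.
3: no outgoing edge → L
7: reaches L-position 3 → W
2: reaches L-position 3 → W
5: reaches L-position 3 → W
6: reaches L-position 3 → W
4: reaches L-position 3 → W
1: only reaches 2(W), 7(W), all W → L
Reading off the rows marked L gives the requested list; there are 2 such vertices.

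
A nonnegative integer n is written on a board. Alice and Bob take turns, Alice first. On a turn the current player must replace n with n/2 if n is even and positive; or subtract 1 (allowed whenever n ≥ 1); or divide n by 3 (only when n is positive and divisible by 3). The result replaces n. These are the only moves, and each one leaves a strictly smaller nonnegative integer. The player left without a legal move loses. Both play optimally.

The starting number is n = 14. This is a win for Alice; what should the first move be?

Move to 7.

Positions with no move are L. A position that does have a move is losing for the player to move precisely when every available move leads to a winning position for the opponent. Fill in the labels:
n=0: no move → L
n=1: reaches L-position 0 → W
n=2: only reaches 1(W), which is W → L
n=3: reaches L-position 2 → W
n=4: reaches L-position 2 → W
n=5: only reaches 4(W), which is W → L
n=6: reaches L-position 2 → W
n=7: only reaches 6(W), which is W → L
n=8: reaches L-position 7 → W
n=9: only reaches 3(W), 8(W), all W → L
n=10: reaches L-position 5 → W
n=11: only reaches 10(W), which is W → L
n=12: reaches L-position 11 → W
n=13: only reaches 12(W), which is W → L
n=14: reaches L-position 7 → W
From 14, the L positions reachable in one move are: 7, 13. Any move reaching one of these is winning.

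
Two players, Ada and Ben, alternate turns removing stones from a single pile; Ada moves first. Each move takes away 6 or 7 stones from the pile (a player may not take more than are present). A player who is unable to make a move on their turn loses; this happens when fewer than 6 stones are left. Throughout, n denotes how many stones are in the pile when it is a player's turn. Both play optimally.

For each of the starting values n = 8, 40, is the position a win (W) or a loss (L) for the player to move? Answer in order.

Build the W/L table. Terminal = L. A non-terminal position is W if it has a move to some L; otherwise it is L.
n=0: no move → L
n=1: no move → L
n=2: no move → L
n=3: no move → L
n=4: no move → L
n=5: no move → L
n=6: →0(L), so W
n=7: →1(L), so W
n=8: →2(L), so W
n=9: →3(L), so W
n=10: →4(L), so W
n=11: →5(L), so W
n=12: →5(L), so W
n=13: →7(W), 6(W) — all W, so L
n=14: →8(W), 7(W) — all W, so L
n=15: →9(W), 8(W) — all W, so L
n=16: →10(W), 9(W) — all W, so L
n=17: →11(W), 10(W) — all W, so L
n=18: →12(W), 11(W) — all W, so L
n=19: →13(L), so W
n=20: →14(L), so W
n=21: →15(L), so W
n=22: →16(L), so W
n=23: →17(L), so W
n=24: →18(L), so W
n=25: →18(L), so W
n=26: →20(W), 19(W) — all W, so L
n=27: →21(W), 20(W) — all W, so L
n=28: →22(W), 21(W) — all W, so L
n=29: →23(W), 22(W) — all W, so L
n=30: →24(W), 23(W) — all W, so L
n=31: →25(W), 24(W) — all W, so L
n=32: →26(L), so W
n=33: →27(L), so W
n=34: →28(L), so W
n=35: →29(L), so W
n=36: →30(L), so W
n=37: →31(L), so W
n=38: →31(L), so W
n=39: →33(W), 32(W) — all W, so L
n=40: →34(W), 33(W) — all W, so L

8: W, 40: L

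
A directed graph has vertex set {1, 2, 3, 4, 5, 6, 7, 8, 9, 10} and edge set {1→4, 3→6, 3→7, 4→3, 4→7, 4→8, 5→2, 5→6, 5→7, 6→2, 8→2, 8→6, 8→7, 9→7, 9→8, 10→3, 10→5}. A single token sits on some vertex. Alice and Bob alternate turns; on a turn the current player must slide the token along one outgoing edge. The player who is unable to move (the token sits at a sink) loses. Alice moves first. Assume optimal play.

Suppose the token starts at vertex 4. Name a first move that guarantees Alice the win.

Classify positions by backward induction: terminal positions (no move available) are L. From any other position, the mover wins iff some move reaches an L.
Every edge goes from a vertex to one that appears earlier in the order 2, 7, 6, 5, 3, 8, 10, 4, 1, 9, so processing vertices in that order labels each vertex after all of its successors.
2: no outgoing edge → L
7: no outgoing edge → L
6: →2(L), so W
5: →7(L), so W
3: →7(L), so W
8: →7(L), so W
10: →3(W), 5(W) — all W, so L
4: →7(L), so W
1: →4(W) only, which is W, so L
9: →7(L), so W
From 4, the L positions reachable in one move are: 7.

Move to 7.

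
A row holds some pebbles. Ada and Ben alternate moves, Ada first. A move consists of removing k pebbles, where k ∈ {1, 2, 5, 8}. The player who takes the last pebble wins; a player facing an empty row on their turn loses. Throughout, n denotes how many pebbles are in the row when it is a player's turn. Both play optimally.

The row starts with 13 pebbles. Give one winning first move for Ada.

Remove 1, leaving 12.

Use the standard recursion: the mover loses at a terminal position; elsewhere, the mover wins exactly when some move hands the opponent an L position.
n=0: no move → L
n=1: reaches L-position 0 → W
n=2: reaches L-position 0 → W
n=3: only reaches 2(W), 1(W), all W → L
n=4: reaches L-position 3 → W
n=5: reaches L-position 3 → W
n=6: only reaches 5(W), 4(W), 1(W), all W → L
n=7: reaches L-position 6 → W
n=8: reaches L-position 6 → W
n=9: only reaches 8(W), 7(W), 4(W), 1(W), all W → L
n=10: reaches L-position 9 → W
n=11: reaches L-position 9 → W
n=12: only reaches 11(W), 10(W), 7(W), 4(W), all W → L
n=13: reaches L-position 12 → W
From 13, the L positions reachable in one move are: 12.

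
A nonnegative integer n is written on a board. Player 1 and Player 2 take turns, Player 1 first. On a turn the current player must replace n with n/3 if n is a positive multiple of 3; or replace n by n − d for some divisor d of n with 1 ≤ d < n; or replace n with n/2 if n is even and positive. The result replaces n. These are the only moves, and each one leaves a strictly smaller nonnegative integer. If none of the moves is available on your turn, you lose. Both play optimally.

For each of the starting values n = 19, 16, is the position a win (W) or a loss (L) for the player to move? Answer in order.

19: L, 16: W

Positions with no move are L. A position that does have a move is losing for the player to move precisely when every available move leads to a winning position for the opponent. Fill in the labels:
n=0: no move → L
n=1: no move → L
n=2: W (go to 1, an L position)
n=3: W (go to 1, an L position)
n=4: L (options 2(W), 3(W) are all W)
n=5: W (go to 4, an L position)
n=6: W (go to 4, an L position)
n=7: L (sole option 6(W) is W)
n=8: W (go to 4, an L position)
n=9: L (options 3(W), 6(W), 8(W) are all W)
n=10: W (go to 9, an L position)
n=11: L (sole option 10(W) is W)
n=12: W (go to 4, an L position)
n=13: L (sole option 12(W) is W)
n=14: W (go to 7, an L position)
n=15: L (options 5(W), 10(W), 12(W), 14(W) are all W)
n=16: W (go to 15, an L position)
n=17: L (sole option 16(W) is W)
n=18: W (go to 9, an L position)
n=19: L (sole option 18(W) is W)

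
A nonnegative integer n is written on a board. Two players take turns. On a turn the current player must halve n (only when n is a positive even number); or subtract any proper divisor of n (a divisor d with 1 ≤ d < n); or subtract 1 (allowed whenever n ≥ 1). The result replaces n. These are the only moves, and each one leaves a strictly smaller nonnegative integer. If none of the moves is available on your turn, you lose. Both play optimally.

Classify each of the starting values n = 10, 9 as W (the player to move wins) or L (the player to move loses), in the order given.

Work bottom-up. With no move the player to move loses. Otherwise the position is W if at least one move leads to an L position for the opponent, and L if every move leads to a W.
n=0: no move → L
n=1: can move to 0, which is L ⇒ W
n=2: the only move is to 1(W), a W ⇒ L
n=3: can move to 2, which is L ⇒ W
n=4: can move to 2, which is L ⇒ W
n=5: the only move is to 4(W), a W ⇒ L
n=6: can move to 5, which is L ⇒ W
n=7: the only move is to 6(W), a W ⇒ L
n=8: can move to 7, which is L ⇒ W
n=9: moves to 6(W), 8(W); every one is W ⇒ L
n=10: can move to 5, which is L ⇒ W

10: W, 9: L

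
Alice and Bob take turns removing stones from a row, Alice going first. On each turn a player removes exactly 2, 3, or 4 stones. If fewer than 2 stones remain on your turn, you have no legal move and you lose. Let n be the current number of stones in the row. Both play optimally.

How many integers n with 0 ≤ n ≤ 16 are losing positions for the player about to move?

6

Use the standard recursion: the mover loses at a terminal position; elsewhere, the mover wins exactly when some move hands the opponent an L position.
n=0: no move → L
n=1: no move → L
n=2: →0(L), so W
n=3: →1(L), so W
n=4: →1(L), so W
n=5: →1(L), so W
n=6: →4(W), 3(W), 2(W) — all W, so L
n=7: →5(W), 4(W), 3(W) — all W, so L
n=8: →6(L), so W
n=9: →7(L), so W
n=10: →7(L), so W
n=11: →7(L), so W
n=12: →10(W), 9(W), 8(W) — all W, so L
n=13: →11(W), 10(W), 9(W) — all W, so L
n=14: →12(L), so W
n=15: →13(L), so W
n=16: →13(L), so W
L entries with 0 ≤ n ≤ 16: n = 0, 1, 6, 7, 12, 13; that makes 6.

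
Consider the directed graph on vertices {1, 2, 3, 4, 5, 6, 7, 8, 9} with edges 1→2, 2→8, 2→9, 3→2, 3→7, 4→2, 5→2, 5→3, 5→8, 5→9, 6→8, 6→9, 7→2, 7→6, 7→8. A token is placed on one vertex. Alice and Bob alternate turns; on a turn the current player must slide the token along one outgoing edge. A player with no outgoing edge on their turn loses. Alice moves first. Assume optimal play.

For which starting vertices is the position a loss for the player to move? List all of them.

Classify positions by backward induction: terminal positions (no move available) are L. From any other position, the mover wins iff some move reaches an L.
Every edge goes from a vertex to one that appears earlier in the order 8, 9, 2, 6, 7, 4, 1, 3, 5, so processing vertices in that order labels each vertex after all of its successors.
8: no outgoing edge → L
9: no outgoing edge → L
2: →9(L), so W
6: →9(L), so W
7: →8(L), so W
4: →2(W) only, which is W, so L
1: →2(W) only, which is W, so L
3: →7(W), 2(W) — all W, so L
5: →3(L), so W
The losing starting vertices are exactly the entries labelled L in this table (5 of them).

1, 3, 4, 8, 9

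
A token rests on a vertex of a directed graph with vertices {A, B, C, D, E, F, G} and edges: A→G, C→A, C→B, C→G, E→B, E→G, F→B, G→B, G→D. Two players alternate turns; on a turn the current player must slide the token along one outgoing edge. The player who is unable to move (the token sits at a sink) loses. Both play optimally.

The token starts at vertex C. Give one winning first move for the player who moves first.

Classify positions by backward induction: terminal positions (no move available) are L. From any other position, the mover wins iff some move reaches an L.
Every edge goes from a vertex to one that appears earlier in the order D, B, G, A, C, F, E, so processing vertices in that order labels each vertex after all of its successors.
D: no outgoing edge → L
B: no outgoing edge → L
G: W (go to B, an L position)
A: L (sole option G(W) is W)
C: W (go to A, an L position)
F: W (go to B, an L position)
E: W (go to B, an L position)
From C, the L positions reachable in one move are: A, B. Any move reaching one of these is winning.

Move to A.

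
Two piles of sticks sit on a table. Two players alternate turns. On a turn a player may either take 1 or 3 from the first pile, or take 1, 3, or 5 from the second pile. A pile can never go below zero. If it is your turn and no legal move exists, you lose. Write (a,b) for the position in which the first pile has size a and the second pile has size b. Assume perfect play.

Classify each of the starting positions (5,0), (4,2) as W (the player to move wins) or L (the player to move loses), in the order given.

Build the W/L table. Terminal = L. A non-terminal position is W if it has a move to some L; otherwise it is L.
No move ever increases a pile, so every position that can arise here has a ≤ 5 and b ≤ 2; it is enough to label the cells with 0 ≤ a ≤ 5 and 0 ≤ b ≤ 2.
Every move lowers a or b (never raises either), so fill the grid row by row in increasing a, and left to right within a row: each cell's successors are then already labelled.
      b=0  b=1  b=2
a=0:    L    W    L
a=1:    W    L    W
a=2:    L    W    L
a=3:    W    L    W
a=4:    L    W    L
a=5:    W    L    W
Cells with no legal move (terminal, hence L): (0,0).
The remaining L cells, each justified by listing all of its moves:
(0,2): only reaches (0,1)(W), which is W → L
(1,1): only reaches (0,1)(W), (1,0)(W), all W → L
(2,0): only reaches (1,0)(W), which is W → L
(2,2): only reaches (1,2)(W), (2,1)(W), all W → L
(3,1): only reaches (2,1)(W), (0,1)(W), (3,0)(W), all W → L
(4,0): only reaches (3,0)(W), (1,0)(W), all W → L
(4,2): only reaches (3,2)(W), (1,2)(W), (4,1)(W), all W → L
(5,1): only reaches (4,1)(W), (2,1)(W), (5,0)(W), all W → L
Every other cell has at least one move into one of the L cells above, so it is W.
(5,0): the move to (4,0) reaches an L cell, so W
(4,2): one of the L cells justified above, so L

(5,0): W, (4,2): L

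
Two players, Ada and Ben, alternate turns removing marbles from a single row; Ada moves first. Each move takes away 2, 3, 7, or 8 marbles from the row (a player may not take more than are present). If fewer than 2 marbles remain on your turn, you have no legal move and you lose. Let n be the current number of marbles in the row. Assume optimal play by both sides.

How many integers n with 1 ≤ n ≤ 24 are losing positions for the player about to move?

Compute win/loss labels from the base case upward. A position with no move is L. Any other position is W if it can reach an L in one move, else L.
n=0: no move → L
n=1: no move → L
n=2: →0(L), so W
n=3: →1(L), so W
n=4: →1(L), so W
n=5: →3(W), 2(W) — all W, so L
n=6: →4(W), 3(W) — all W, so L
n=7: →5(L), so W
n=8: →6(L), so W
n=9: →6(L), so W
n=10: →8(W), 7(W), 3(W), 2(W) — all W, so L
n=11: →9(W), 8(W), 4(W), 3(W) — all W, so L
n=12: →10(L), so W
n=13: →11(L), so W
n=14: →11(L), so W
n=15: →13(W), 12(W), 8(W), 7(W) — all W, so L
n=16: →14(W), 13(W), 9(W), 8(W) — all W, so L
n=17: →15(L), so W
n=18: →16(L), so W
n=19: →16(L), so W
n=20: →18(W), 17(W), 13(W), 12(W) — all W, so L
n=21: →19(W), 18(W), 14(W), 13(W) — all W, so L
n=22: →20(L), so W
n=23: →21(L), so W
n=24: →21(L), so W
L entries with 1 ≤ n ≤ 24 (n=0 is outside the asked range and is not counted): n = 1, 5, 6, 10, 11, 15, 16, 20, 21; that makes 9.

9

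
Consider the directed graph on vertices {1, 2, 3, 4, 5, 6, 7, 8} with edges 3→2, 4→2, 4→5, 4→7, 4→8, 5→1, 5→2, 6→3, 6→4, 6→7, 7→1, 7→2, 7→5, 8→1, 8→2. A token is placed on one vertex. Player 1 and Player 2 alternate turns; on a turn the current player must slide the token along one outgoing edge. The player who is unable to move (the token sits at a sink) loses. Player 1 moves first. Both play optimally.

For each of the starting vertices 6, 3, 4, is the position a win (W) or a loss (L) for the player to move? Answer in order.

Label each position W (a win for the player to move) or L (a loss). A position with no legal move is L; any other position is W exactly when some move reaches an L, and L when every move reaches a W.
Every edge goes from a vertex to one that appears earlier in the order 2, 1, 5, 3, 7, 8, 4, 6, so processing vertices in that order labels each vertex after all of its successors.
2: no outgoing edge → L
1: no outgoing edge → L
5: reaches L-position 1 → W
3: reaches L-position 2 → W
7: reaches L-position 1 → W
8: reaches L-position 1 → W
4: reaches L-position 2 → W
6: only reaches 4(W), 7(W), 3(W), all W → L

6: L, 3: W, 4: W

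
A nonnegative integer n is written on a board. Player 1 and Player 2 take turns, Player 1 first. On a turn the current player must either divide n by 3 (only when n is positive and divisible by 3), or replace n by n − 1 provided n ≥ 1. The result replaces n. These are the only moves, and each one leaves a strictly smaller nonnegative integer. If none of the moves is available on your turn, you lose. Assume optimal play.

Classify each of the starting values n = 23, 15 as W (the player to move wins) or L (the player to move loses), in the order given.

23: W, 15: L

Positions with no move are L. A position that does have a move is losing for the player to move precisely when every available move leads to a winning position for the opponent. Fill in the labels:
n=0: no move → L
n=1: can move to 0, which is L ⇒ W
n=2: the only move is to 1(W), a W ⇒ L
n=3: can move to 2, which is L ⇒ W
n=4: the only move is to 3(W), a W ⇒ L
n=5: can move to 4, which is L ⇒ W
n=6: can move to 2, which is L ⇒ W
n=7: the only move is to 6(W), a W ⇒ L
n=8: can move to 7, which is L ⇒ W
n=9: moves to 3(W), 8(W); every one is W ⇒ L
n=10: can move to 9, which is L ⇒ W
n=11: the only move is to 10(W), a W ⇒ L
n=12: can move to 4, which is L ⇒ W
n=13: the only move is to 12(W), a W ⇒ L
n=14: can move to 13, which is L ⇒ W
n=15: moves to 5(W), 14(W); every one is W ⇒ L
n=16: can move to 15, which is L ⇒ W
n=17: the only move is to 16(W), a W ⇒ L
n=18: can move to 17, which is L ⇒ W
n=19: the only move is to 18(W), a W ⇒ L
n=20: can move to 19, which is L ⇒ W
n=21: can move to 7, which is L ⇒ W
n=22: the only move is to 21(W), a W ⇒ L
n=23: can move to 22, which is L ⇒ W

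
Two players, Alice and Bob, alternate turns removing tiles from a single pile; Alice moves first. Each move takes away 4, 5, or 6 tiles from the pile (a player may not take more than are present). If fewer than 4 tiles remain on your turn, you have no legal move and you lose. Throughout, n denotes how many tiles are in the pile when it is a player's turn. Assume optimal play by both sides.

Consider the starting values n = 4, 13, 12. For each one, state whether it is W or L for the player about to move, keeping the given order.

Positions with no move are L. A position that does have a move is losing for the player to move precisely when every available move leads to a winning position for the opponent. Fill in the labels:
n=0: no move → L
n=1: no move → L
n=2: no move → L
n=3: no move → L
n=4: W (go to 0, an L position)
n=5: W (go to 1, an L position)
n=6: W (go to 2, an L position)
n=7: W (go to 3, an L position)
n=8: W (go to 3, an L position)
n=9: W (go to 3, an L position)
n=10: L (options 6(W), 5(W), 4(W) are all W)
n=11: L (options 7(W), 6(W), 5(W) are all W)
n=12: L (options 8(W), 7(W), 6(W) are all W)
n=13: L (options 9(W), 8(W), 7(W) are all W)

4: W, 13: L, 12: L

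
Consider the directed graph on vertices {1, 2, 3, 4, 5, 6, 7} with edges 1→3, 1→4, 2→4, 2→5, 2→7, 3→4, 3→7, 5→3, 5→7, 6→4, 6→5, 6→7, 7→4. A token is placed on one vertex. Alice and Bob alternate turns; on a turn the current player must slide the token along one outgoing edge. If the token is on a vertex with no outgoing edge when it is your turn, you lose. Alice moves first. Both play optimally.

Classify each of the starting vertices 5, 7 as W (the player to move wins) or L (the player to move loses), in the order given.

5: L, 7: W

Label each position W (a win for the player to move) or L (a loss). A position with no legal move is L; any other position is W exactly when some move reaches an L, and L when every move reaches a W.
Every edge goes from a vertex to one that appears earlier in the order 4, 7, 3, 1, 5, 6, 2, so processing vertices in that order labels each vertex after all of its successors.
4: no outgoing edge → L
7: →4(L), so W
3: →4(L), so W
1: →4(L), so W
5: →3(W), 7(W) — all W, so L
6: →5(L), so W
2: →5(L), so W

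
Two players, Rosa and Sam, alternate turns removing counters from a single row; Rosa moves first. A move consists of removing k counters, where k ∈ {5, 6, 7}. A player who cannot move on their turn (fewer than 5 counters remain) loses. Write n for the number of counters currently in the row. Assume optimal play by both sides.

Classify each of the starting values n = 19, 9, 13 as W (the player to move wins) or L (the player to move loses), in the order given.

Work bottom-up. With no move the player to move loses. Otherwise the position is W if at least one move leads to an L position for the opponent, and L if every move leads to a W.
n=0: no move → L
n=1: no move → L
n=2: no move → L
n=3: no move → L
n=4: no move → L
n=5: →0(L), so W
n=6: →1(L), so W
n=7: →2(L), so W
n=8: →3(L), so W
n=9: →4(L), so W
n=10: →4(L), so W
n=11: →4(L), so W
n=12: →7(W), 6(W), 5(W) — all W, so L
n=13: →8(W), 7(W), 6(W) — all W, so L
n=14: →9(W), 8(W), 7(W) — all W, so L
n=15: →10(W), 9(W), 8(W) — all W, so L
n=16: →11(W), 10(W), 9(W) — all W, so L
n=17: →12(L), so W
n=18: →13(L), so W
n=19: →14(L), so W

19: W, 9: W, 13: L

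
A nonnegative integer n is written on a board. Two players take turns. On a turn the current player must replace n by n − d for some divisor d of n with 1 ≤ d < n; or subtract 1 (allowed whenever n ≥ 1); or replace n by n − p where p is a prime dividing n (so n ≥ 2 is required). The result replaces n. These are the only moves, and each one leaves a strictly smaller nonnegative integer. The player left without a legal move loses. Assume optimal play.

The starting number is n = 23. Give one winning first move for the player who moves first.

Move to 0.

Label each position W (a win for the player to move) or L (a loss). A position with no legal move is L; any other position is W exactly when some move reaches an L, and L when every move reaches a W.
n=0: no move → L
n=1: →0(L), so W
n=2: →0(L), so W
n=3: →0(L), so W
n=4: →2(W), 3(W) — all W, so L
n=5: →0(L), so W
n=6: →4(L), so W
n=7: →0(L), so W
n=8: →4(L), so W
n=9: →6(W), 8(W) — all W, so L
n=10: →9(L), so W
n=11: →0(L), so W
n=12: →9(L), so W
n=13: →0(L), so W
n=14: →7(W), 12(W), 13(W) — all W, so L
n=15: →14(L), so W
n=16: →14(L), so W
n=17: →0(L), so W
n=18: →9(L), so W
n=19: →0(L), so W
n=20: →10(W), 15(W), 16(W), 18(W), 19(W) — all W, so L
n=21: →14(L), so W
n=22: →20(L), so W
n=23: →0(L), so W
From 23, the L positions reachable in one move are: 0.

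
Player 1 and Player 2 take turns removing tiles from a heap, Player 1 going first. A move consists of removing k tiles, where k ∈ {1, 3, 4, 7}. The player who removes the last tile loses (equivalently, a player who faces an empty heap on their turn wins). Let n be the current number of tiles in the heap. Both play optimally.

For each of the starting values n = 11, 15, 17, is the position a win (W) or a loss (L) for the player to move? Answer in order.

11: L, 15: W, 17: L

Work bottom-up. With no move the player to move wins. Otherwise the position is W if at least one move leads to an L position for the opponent, and L if every move leads to a W.
n=0: no move; the opponent has just taken the last tile and therefore loses → W
n=1: →0(W) only, which is W, so L
n=2: →1(L), so W
n=3: →2(W), 0(W) — all W, so L
n=4: →3(L), so W
n=5: →1(L), so W
n=6: →3(L), so W
n=7: →3(L), so W
n=8: →1(L), so W
n=9: →8(W), 6(W), 5(W), 2(W) — all W, so L
n=10: →9(L), so W
n=11: →10(W), 8(W), 7(W), 4(W) — all W, so L
n=12: →11(L), so W
n=13: →9(L), so W
n=14: →11(L), so W
n=15: →11(L), so W
n=16: →9(L), so W
n=17: →16(W), 14(W), 13(W), 10(W) — all W, so L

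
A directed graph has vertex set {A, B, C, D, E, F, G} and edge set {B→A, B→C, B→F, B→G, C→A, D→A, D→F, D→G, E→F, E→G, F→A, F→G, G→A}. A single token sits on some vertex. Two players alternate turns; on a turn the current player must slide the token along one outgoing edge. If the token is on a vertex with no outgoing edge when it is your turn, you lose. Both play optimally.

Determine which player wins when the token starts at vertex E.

The second player wins.

Work bottom-up. With no move the player to move loses. Otherwise the position is W if at least one move leads to an L position for the opponent, and L if every move leads to a W.
Every edge goes from a vertex to one that appears earlier in the order A, G, F, C, E, B, D, so processing vertices in that order labels each vertex after all of its successors.
A: no outgoing edge → L
G: can move to A, which is L ⇒ W
F: can move to A, which is L ⇒ W
C: can move to A, which is L ⇒ W
E: moves to F(W), G(W); every one is W ⇒ L
B: can move to A, which is L ⇒ W
D: can move to A, which is L ⇒ W
Every move from E reaches a W position, so the mover loses.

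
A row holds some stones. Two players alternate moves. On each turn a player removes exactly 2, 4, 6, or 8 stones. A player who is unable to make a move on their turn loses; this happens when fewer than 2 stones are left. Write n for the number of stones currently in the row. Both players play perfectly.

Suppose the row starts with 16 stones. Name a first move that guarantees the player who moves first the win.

Remove 6, leaving 10.

Classify positions by backward induction: terminal positions (no move available) are L. From any other position, the mover wins iff some move reaches an L.
n=0: no move → L
n=1: no move → L
n=2: →0(L), so W
n=3: →1(L), so W
n=4: →0(L), so W
n=5: →1(L), so W
n=6: →0(L), so W
n=7: →1(L), so W
n=8: →0(L), so W
n=9: →1(L), so W
n=10: →8(W), 6(W), 4(W), 2(W) — all W, so L
n=11: →9(W), 7(W), 5(W), 3(W) — all W, so L
n=12: →10(L), so W
n=13: →11(L), so W
n=14: →10(L), so W
n=15: →11(L), so W
n=16: →10(L), so W
From 16, the L positions reachable in one move are: 10.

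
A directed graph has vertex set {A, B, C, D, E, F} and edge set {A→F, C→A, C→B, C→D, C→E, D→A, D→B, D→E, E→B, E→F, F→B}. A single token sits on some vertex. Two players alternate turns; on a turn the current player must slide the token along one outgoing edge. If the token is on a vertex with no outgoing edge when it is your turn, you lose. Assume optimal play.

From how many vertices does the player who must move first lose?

2

Build the W/L table. Terminal = L. A non-terminal position is W if it has a move to some L; otherwise it is L.
Every edge goes from a vertex to one that appears earlier in the order B, F, A, E, D, C, so processing vertices in that order labels each vertex after all of its successors.
B: no outgoing edge → L
F: W (go to B, an L position)
A: L (sole option F(W) is W)
E: W (go to B, an L position)
D: W (go to A, an L position)
C: W (go to A, an L position)
The L vertices are A, B; that is 2 in all.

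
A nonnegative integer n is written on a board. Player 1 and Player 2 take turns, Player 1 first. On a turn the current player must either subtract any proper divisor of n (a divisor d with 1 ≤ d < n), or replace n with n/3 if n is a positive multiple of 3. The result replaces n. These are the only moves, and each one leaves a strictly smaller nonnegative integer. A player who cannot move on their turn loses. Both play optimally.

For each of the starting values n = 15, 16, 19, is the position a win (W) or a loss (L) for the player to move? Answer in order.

15: L, 16: W, 19: L

Label each position W (a win for the player to move) or L (a loss). A position with no legal move is L; any other position is W exactly when some move reaches an L, and L when every move reaches a W.
n=0: no move → L
n=1: no move → L
n=2: reaches L-position 1 → W
n=3: reaches L-position 1 → W
n=4: only reaches 2(W), 3(W), all W → L
n=5: reaches L-position 4 → W
n=6: reaches L-position 4 → W
n=7: only reaches 6(W), which is W → L
n=8: reaches L-position 4 → W
n=9: only reaches 3(W), 6(W), 8(W), all W → L
n=10: reaches L-position 9 → W
n=11: only reaches 10(W), which is W → L
n=12: reaches L-position 4 → W
n=13: only reaches 12(W), which is W → L
n=14: reaches L-position 7 → W
n=15: only reaches 5(W), 10(W), 12(W), 14(W), all W → L
n=16: reaches L-position 15 → W
n=17: only reaches 16(W), which is W → L
n=18: reaches L-position 9 → W
n=19: only reaches 18(W), which is W → L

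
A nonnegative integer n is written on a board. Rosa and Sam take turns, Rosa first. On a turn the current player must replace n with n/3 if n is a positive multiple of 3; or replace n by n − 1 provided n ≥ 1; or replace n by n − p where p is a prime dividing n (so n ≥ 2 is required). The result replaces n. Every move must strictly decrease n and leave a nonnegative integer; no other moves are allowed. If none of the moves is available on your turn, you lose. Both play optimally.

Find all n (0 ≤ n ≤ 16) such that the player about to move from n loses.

Work bottom-up. With no move the player to move loses. Otherwise the position is W if at least one move leads to an L position for the opponent, and L if every move leads to a W.
n=0: no move → L
n=1: can move to 0, which is L ⇒ W
n=2: can move to 0, which is L ⇒ W
n=3: can move to 0, which is L ⇒ W
n=4: moves to 2(W), 3(W); every one is W ⇒ L
n=5: can move to 0, which is L ⇒ W
n=6: can move to 4, which is L ⇒ W
n=7: can move to 0, which is L ⇒ W
n=8: moves to 6(W), 7(W); every one is W ⇒ L
n=9: can move to 8, which is L ⇒ W
n=10: can move to 8, which is L ⇒ W
n=11: can move to 0, which is L ⇒ W
n=12: can move to 4, which is L ⇒ W
n=13: can move to 0, which is L ⇒ W
n=14: moves to 7(W), 12(W), 13(W); every one is W ⇒ L
n=15: can move to 14, which is L ⇒ W
n=16: can move to 14, which is L ⇒ W
The losing starting values of n are exactly the entries labelled L in this table (4 of them).

0, 4, 8, 14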